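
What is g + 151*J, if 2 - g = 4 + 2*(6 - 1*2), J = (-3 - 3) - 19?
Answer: -3785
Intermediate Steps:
J = -25 (J = -6 - 19 = -25)
g = -10 (g = 2 - (4 + 2*(6 - 1*2)) = 2 - (4 + 2*(6 - 2)) = 2 - (4 + 2*4) = 2 - (4 + 8) = 2 - 1*12 = 2 - 12 = -10)
g + 151*J = -10 + 151*(-25) = -10 - 3775 = -3785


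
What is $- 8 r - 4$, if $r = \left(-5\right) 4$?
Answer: $156$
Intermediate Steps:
$r = -20$
$- 8 r - 4 = \left(-8\right) \left(-20\right) - 4 = 160 - 4 = 156$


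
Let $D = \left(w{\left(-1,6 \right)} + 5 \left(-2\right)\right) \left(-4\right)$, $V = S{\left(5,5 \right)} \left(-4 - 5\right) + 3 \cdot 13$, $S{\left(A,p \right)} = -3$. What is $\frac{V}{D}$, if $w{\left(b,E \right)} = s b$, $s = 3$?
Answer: $\frac{33}{26} \approx 1.2692$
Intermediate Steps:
$w{\left(b,E \right)} = 3 b$
$V = 66$ ($V = - 3 \left(-4 - 5\right) + 3 \cdot 13 = \left(-3\right) \left(-9\right) + 39 = 27 + 39 = 66$)
$D = 52$ ($D = \left(3 \left(-1\right) + 5 \left(-2\right)\right) \left(-4\right) = \left(-3 - 10\right) \left(-4\right) = \left(-13\right) \left(-4\right) = 52$)
$\frac{V}{D} = \frac{66}{52} = 66 \cdot \frac{1}{52} = \frac{33}{26}$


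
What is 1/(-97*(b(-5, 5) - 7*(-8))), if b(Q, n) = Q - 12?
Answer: -1/3783 ≈ -0.00026434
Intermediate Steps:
b(Q, n) = -12 + Q
1/(-97*(b(-5, 5) - 7*(-8))) = 1/(-97*((-12 - 5) - 7*(-8))) = 1/(-97*(-17 + 56)) = 1/(-97*39) = 1/(-3783) = -1/3783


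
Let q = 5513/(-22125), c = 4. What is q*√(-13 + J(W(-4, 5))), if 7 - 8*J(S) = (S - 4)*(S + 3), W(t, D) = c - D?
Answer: -5513*I*√174/88500 ≈ -0.82171*I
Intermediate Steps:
W(t, D) = 4 - D
J(S) = 7/8 - (-4 + S)*(3 + S)/8 (J(S) = 7/8 - (S - 4)*(S + 3)/8 = 7/8 - (-4 + S)*(3 + S)/8)
q = -5513/22125 (q = 5513*(-1/22125) = -5513/22125 ≈ -0.24918)
q*√(-13 + J(W(-4, 5))) = -5513*√(-13 + (19/8 - (4 - 1*5)²/8 + (4 - 1*5)/8))/22125 = -5513*√(-13 + (19/8 - (4 - 5)²/8 + (4 - 5)/8))/22125 = -5513*√(-13 + (19/8 - ⅛*(-1)² + (⅛)*(-1)))/22125 = -5513*√(-13 + (19/8 - ⅛*1 - ⅛))/22125 = -5513*√(-13 + (19/8 - ⅛ - ⅛))/22125 = -5513*√(-13 + 17/8)/22125 = -5513*I*√174/88500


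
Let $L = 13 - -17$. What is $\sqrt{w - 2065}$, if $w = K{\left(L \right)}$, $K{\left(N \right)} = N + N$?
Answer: $i \sqrt{2005} \approx 44.777 i$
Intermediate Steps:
$L = 30$ ($L = 13 + 17 = 30$)
$K{\left(N \right)} = 2 N$
$w = 60$ ($w = 2 \cdot 30 = 60$)
$\sqrt{w - 2065} = \sqrt{60 - 2065} = \sqrt{-2005} = i \sqrt{2005}$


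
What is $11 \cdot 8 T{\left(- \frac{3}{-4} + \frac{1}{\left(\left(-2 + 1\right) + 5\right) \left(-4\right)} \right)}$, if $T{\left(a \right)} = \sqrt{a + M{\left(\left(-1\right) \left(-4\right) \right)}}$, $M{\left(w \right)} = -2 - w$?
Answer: $22 i \sqrt{85} \approx 202.83 i$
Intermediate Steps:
$T{\left(a \right)} = \sqrt{-6 + a}$ ($T{\left(a \right)} = \sqrt{a - \left(2 - -4\right)} = \sqrt{a - 6} = \sqrt{-6 + a}$)
$11 \cdot 8 T{\left(- \frac{3}{-4} + \frac{1}{\left(\left(-2 + 1\right) + 5\right) \left(-4\right)} \right)} = 11 \cdot 8 \sqrt{-6 + \left(- \frac{3}{-4} + \frac{1}{\left(\left(-2 + 1\right) + 5\right) \left(-4\right)}\right)} = 88 \sqrt{-6 + \left(\left(-3\right) \left(- \frac{1}{4}\right) + \frac{1}{-1 + 5} \left(- \frac{1}{4}\right)\right)} = 88 \sqrt{-6 + \left(\frac{3}{4} + \frac{1}{4} \left(- \frac{1}{4}\right)\right)} = 88 \sqrt{-6 + \left(\frac{3}{4} - \frac{1}{16}\right)} = 88 \sqrt{-6 + \frac{11}{16}} = 88 \sqrt{- \frac{85}{16}} = 88 \frac{i \sqrt{85}}{4} = 22 i \sqrt{85}$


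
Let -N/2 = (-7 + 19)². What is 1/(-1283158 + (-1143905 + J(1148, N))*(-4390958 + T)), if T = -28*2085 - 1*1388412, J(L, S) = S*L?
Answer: 1/8607930386592 ≈ 1.1617e-13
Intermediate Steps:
N = -288 (N = -2*(-7 + 19)² = -2*12² = -2*144 = -288)
J(L, S) = L*S
T = -1446792 (T = -58380 - 1388412 = -1446792)
1/(-1283158 + (-1143905 + J(1148, N))*(-4390958 + T)) = 1/(-1283158 + (-1143905 + 1148*(-288))*(-4390958 - 1446792)) = 1/(-1283158 + (-1143905 - 330624)*(-5837750)) = 1/(-1283158 - 1474529*(-5837750)) = 1/(-1283158 + 8607931669750) = 1/8607930386592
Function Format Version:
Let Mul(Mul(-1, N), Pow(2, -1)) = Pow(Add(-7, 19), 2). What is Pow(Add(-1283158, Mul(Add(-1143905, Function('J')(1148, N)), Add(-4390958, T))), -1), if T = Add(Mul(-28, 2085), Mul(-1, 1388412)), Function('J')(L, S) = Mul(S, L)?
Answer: Rational(1, 8607930386592) ≈ 1.1617e-13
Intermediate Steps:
N = -288 (N = Mul(-2, Pow(Add(-7, 19), 2)) = Mul(-2, Pow(12, 2)) = Mul(-2, 144) = -288)
Function('J')(L, S) = Mul(L, S)
T = -1446792 (T = Add(-58380, -1388412) = -1446792)
Pow(Add(-1283158, Mul(Add(-1143905, Function('J')(1148, N)), Add(-4390958, T))), -1) = Pow(Add(-1283158, Mul(Add(-1143905, Mul(1148, -288)), Add(-4390958, -1446792))), -1) = Pow(Add(-1283158, Mul(Add(-1143905, -330624), -5837750)), -1) = Pow(Add(-1283158, Mul(-1474529, -5837750)), -1) = Pow(Add(-1283158, 8607931669750), -1) = Pow(8607930386592, -1) = Rational(1, 8607930386592)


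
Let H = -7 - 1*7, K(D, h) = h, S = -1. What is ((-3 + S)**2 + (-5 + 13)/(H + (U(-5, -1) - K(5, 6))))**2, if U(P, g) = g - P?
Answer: 961/4 ≈ 240.25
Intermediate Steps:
H = -14 (H = -7 - 7 = -14)
((-3 + S)**2 + (-5 + 13)/(H + (U(-5, -1) - K(5, 6))))**2 = ((-3 - 1)**2 + (-5 + 13)/(-14 + ((-1 - 1*(-5)) - 1*6)))**2 = ((-4)**2 + 8/(-14 + ((-1 + 5) - 6)))**2 = (16 + 8/(-14 + (4 - 6)))**2 = (16 + 8/(-14 - 2))**2 = (16 + 8/(-16))**2 = (16 + 8*(-1/16))**2 = (16 - 1/2)**2 = (31/2)**2 = 961/4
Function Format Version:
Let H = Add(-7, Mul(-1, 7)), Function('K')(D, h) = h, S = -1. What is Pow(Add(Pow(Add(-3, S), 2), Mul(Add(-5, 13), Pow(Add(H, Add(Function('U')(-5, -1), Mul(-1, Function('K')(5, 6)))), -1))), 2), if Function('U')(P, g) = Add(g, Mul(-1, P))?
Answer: Rational(961, 4) ≈ 240.25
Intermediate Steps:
H = -14 (H = Add(-7, -7) = -14)
Pow(Add(Pow(Add(-3, S), 2), Mul(Add(-5, 13), Pow(Add(H, Add(Function('U')(-5, -1), Mul(-1, Function('K')(5, 6)))), -1))), 2) = Pow(Add(Pow(Add(-3, -1), 2), Mul(Add(-5, 13), Pow(Add(-14, Add(Add(-1, Mul(-1, -5)), Mul(-1, 6))), -1))), 2) = Pow(Add(Pow(-4, 2), Mul(8, Pow(Add(-14, Add(Add(-1, 5), -6)), -1))), 2) = Pow(Add(16, Mul(8, Pow(Add(-14, Add(4, -6)), -1))), 2) = Pow(Add(16, Mul(8, Pow(Add(-14, -2), -1))), 2) = Pow(Add(16, Mul(8, Pow(-16, -1))), 2) = Pow(Add(16, Mul(8, Rational(-1, 16))), 2) = Pow(Add(16, Rational(-1, 2)), 2) = Pow(Rational(31, 2), 2) = Rational(961, 4)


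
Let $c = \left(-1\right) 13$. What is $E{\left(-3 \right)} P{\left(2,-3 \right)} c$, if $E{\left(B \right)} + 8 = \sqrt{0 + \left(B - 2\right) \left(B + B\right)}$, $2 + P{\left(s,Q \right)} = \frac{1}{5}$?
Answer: $- \frac{936}{5} + \frac{117 \sqrt{30}}{5} \approx -59.033$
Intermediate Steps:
$P{\left(s,Q \right)} = - \frac{9}{5}$ ($P{\left(s,Q \right)} = -2 + \frac{1}{5} = - \frac{9}{5}$)
$E{\left(B \right)} = -8 + \sqrt{2} \sqrt{B \left(-2 + B\right)}$ ($E{\left(B \right)} = -8 + \sqrt{0 + \left(B - 2\right) \left(B + B\right)} = -8 + \sqrt{0 + \left(-2 + B\right) 2 B} = -8 + \sqrt{0 + 2 B \left(-2 + B\right)} = -8 + \sqrt{2 B \left(-2 + B\right)} = -8 + \sqrt{2} \sqrt{B \left(-2 + B\right)}$)
$c = -13$
$E{\left(-3 \right)} P{\left(2,-3 \right)} c = \left(-8 + \sqrt{2} \sqrt{- 3 \left(-2 - 3\right)}\right) \left(- \frac{9}{5}\right) \left(-13\right) = \left(-8 + \sqrt{2} \sqrt{\left(-3\right) \left(-5\right)}\right) \left(- \frac{9}{5}\right) \left(-13\right) = \left(-8 + \sqrt{2} \sqrt{15}\right) \left(- \frac{9}{5}\right) \left(-13\right) = \left(-8 + \sqrt{30}\right) \left(- \frac{9}{5}\right) \left(-13\right) = \left(\frac{72}{5} - \frac{9 \sqrt{30}}{5}\right) \left(-13\right) = - \frac{936}{5} + \frac{117 \sqrt{30}}{5}$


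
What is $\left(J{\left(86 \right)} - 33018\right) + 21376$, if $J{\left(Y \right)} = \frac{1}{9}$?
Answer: $- \frac{104777}{9} \approx -11642.0$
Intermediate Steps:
$J{\left(Y \right)} = \frac{1}{9}$
$\left(J{\left(86 \right)} - 33018\right) + 21376 = \left(\frac{1}{9} - 33018\right) + 21376 = - \frac{297161}{9} + 21376 = - \frac{104777}{9}$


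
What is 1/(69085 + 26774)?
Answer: 1/95859 ≈ 1.0432e-5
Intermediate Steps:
1/(69085 + 26774) = 1/95859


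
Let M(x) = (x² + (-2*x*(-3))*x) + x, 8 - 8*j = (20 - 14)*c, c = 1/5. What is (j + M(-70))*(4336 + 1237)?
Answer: 3815370541/20 ≈ 1.9077e+8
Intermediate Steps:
c = ⅕ (c = 1*(⅕) = ⅕ ≈ 0.20000)
j = 17/20 (j = 1 - (20 - 14)/(8*5) = 1 - 3/(4*5) = 1 - ⅛*6/5 = 1 - 3/20 = 17/20 ≈ 0.85000)
M(x) = x + 7*x² (M(x) = (x² + (6*x)*x) + x = (x² + 6*x²) + x = 7*x² + x = x + 7*x²)
(j + M(-70))*(4336 + 1237) = (17/20 - 70*(1 + 7*(-70)))*(4336 + 1237) = (17/20 - 70*(1 - 490))*5573 = (17/20 - 70*(-489))*5573 = (17/20 + 34230)*5573 = (684617/20)*5573 = 3815370541/20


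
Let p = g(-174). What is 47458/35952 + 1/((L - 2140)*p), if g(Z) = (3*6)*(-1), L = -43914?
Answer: 1639224547/1241800056 ≈ 1.3200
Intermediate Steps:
g(Z) = -18 (g(Z) = 18*(-1) = -18)
p = -18
47458/35952 + 1/((L - 2140)*p) = 47458/35952 + 1/(-43914 - 2140*(-18)) = 47458*(1/35952) - 1/18/(-46054) = 23729/17976 - 1/46054*(-1/18) = 23729/17976 + 1/828972 = 1639224547/1241800056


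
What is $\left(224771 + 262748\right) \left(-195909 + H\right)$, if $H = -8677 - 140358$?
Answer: $-168166753936$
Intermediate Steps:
$H = -149035$
$\left(224771 + 262748\right) \left(-195909 + H\right) = \left(224771 + 262748\right) \left(-195909 - 149035\right) = 487519 \left(-344944\right) = -168166753936$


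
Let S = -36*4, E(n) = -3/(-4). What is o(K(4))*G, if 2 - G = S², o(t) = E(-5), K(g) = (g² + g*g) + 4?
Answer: -31101/2 ≈ -15551.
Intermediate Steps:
K(g) = 4 + 2*g² (K(g) = (g² + g²) + 4 = 2*g² + 4 = 4 + 2*g²)
E(n) = ¾ (E(n) = -3*(-¼) = ¾)
o(t) = ¾
S = -144 (S = -6*24 = -144)
G = -20734 (G = 2 - 1*(-144)² = 2 - 1*20736 = 2 - 20736 = -20734)
o(K(4))*G = (¾)*(-20734) = -31101/2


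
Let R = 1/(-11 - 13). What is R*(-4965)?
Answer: 1655/8 ≈ 206.88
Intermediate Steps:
R = -1/24 (R = 1/(-24) = -1/24 ≈ -0.041667)
R*(-4965) = -1/24*(-4965) = 1655/8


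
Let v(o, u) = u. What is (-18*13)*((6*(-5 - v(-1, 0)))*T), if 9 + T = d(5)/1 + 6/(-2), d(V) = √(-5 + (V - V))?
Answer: -84240 + 7020*I*√5 ≈ -84240.0 + 15697.0*I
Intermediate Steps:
d(V) = I*√5 (d(V) = √(-5 + 0) = √(-5) = I*√5)
T = -12 + I*√5 (T = -9 + ((I*√5)/1 + 6/(-2)) = -9 + ((I*√5)*1 + 6*(-½)) = -9 + (I*√5 - 3) = -9 + (-3 + I*√5) = -12 + I*√5 ≈ -12.0 + 2.2361*I)
(-18*13)*((6*(-5 - v(-1, 0)))*T) = (-18*13)*((6*(-5 - 1*0))*(-12 + I*√5)) = -234*6*(-5 + 0)*(-12 + I*√5) = -234*6*(-5)*(-12 + I*√5) = -(-7020)*(-12 + I*√5) = -234*(360 - 30*I*√5) = -84240 + 7020*I*√5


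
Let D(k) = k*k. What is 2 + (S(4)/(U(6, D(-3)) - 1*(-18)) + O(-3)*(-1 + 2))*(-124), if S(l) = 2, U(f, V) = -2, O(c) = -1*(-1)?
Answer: -275/2 ≈ -137.50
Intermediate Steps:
O(c) = 1
D(k) = k**2
2 + (S(4)/(U(6, D(-3)) - 1*(-18)) + O(-3)*(-1 + 2))*(-124) = 2 + (2/(-2 - 1*(-18)) + 1*(-1 + 2))*(-124) = 2 + (2/(-2 + 18) + 1*1)*(-124) = 2 + (2/16 + 1)*(-124) = 2 + (2*(1/16) + 1)*(-124) = 2 + (1/8 + 1)*(-124) = 2 + (9/8)*(-124) = 2 - 279/2 = -275/2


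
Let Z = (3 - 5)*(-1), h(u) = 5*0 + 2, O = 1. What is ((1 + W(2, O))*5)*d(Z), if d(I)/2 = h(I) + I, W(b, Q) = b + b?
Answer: 200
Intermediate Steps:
h(u) = 2 (h(u) = 0 + 2 = 2)
W(b, Q) = 2*b
Z = 2 (Z = -2*(-1) = 2)
d(I) = 4 + 2*I (d(I) = 2*(2 + I) = 4 + 2*I)
((1 + W(2, O))*5)*d(Z) = ((1 + 2*2)*5)*(4 + 2*2) = ((1 + 4)*5)*(4 + 4) = (5*5)*8 = 25*8 = 200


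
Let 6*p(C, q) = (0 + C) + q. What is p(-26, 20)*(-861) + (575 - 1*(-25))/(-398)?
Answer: 171039/199 ≈ 859.49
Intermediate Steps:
p(C, q) = C/6 + q/6 (p(C, q) = ((0 + C) + q)/6 = (C + q)/6 = C/6 + q/6)
p(-26, 20)*(-861) + (575 - 1*(-25))/(-398) = ((1/6)*(-26) + (1/6)*20)*(-861) + (575 - 1*(-25))/(-398) = (-13/3 + 10/3)*(-861) + (575 + 25)*(-1/398) = -1*(-861) + 600*(-1/398) = 861 - 300/199 = 171039/199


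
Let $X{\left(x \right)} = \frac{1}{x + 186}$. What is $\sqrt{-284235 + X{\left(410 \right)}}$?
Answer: $\frac{i \sqrt{25241204791}}{298} \approx 533.14 i$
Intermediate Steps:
$X{\left(x \right)} = \frac{1}{186 + x}$
$\sqrt{-284235 + X{\left(410 \right)}} = \sqrt{-284235 + \frac{1}{186 + 410}} = \sqrt{-284235 + \frac{1}{596}} = \sqrt{- \frac{169404059}{596}} = \frac{i \sqrt{25241204791}}{298}$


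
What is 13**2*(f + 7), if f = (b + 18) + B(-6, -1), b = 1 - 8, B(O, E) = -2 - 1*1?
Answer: 2535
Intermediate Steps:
B(O, E) = -3 (B(O, E) = -2 - 1 = -3)
b = -7
f = 8 (f = (-7 + 18) - 3 = 11 - 3 = 8)
13**2*(f + 7) = 13**2*(8 + 7) = 169*15 = 2535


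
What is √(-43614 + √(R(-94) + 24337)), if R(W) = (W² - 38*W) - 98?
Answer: √(-43614 + √36647) ≈ 208.38*I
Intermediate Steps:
R(W) = -98 + W² - 38*W
√(-43614 + √(R(-94) + 24337)) = √(-43614 + √((-98 + (-94)² - 38*(-94)) + 24337)) = √(-43614 + √((-98 + 8836 + 3572) + 24337)) = √(-43614 + √(12310 + 24337)) = √(-43614 + √36647)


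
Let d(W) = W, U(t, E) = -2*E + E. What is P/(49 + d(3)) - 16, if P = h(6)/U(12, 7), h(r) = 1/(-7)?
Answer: -40767/2548 ≈ -16.000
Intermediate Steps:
U(t, E) = -E
h(r) = -⅐
P = 1/49 (P = -1/(7*((-1*7))) = -⅐/(-7) = -⅐*(-⅐) = 1/49 ≈ 0.020408)
P/(49 + d(3)) - 16 = (1/49)/(49 + 3) - 16 = (1/49)/52 - 16 = (1/52)*(1/49) - 16 = 1/2548 - 16 = -40767/2548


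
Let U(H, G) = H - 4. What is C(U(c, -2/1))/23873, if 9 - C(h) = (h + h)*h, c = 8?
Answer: -23/23873 ≈ -0.00096343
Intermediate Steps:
U(H, G) = -4 + H
C(h) = 9 - 2*h² (C(h) = 9 - (h + h)*h = 9 - 2*h*h = 9 - 2*h²)
C(U(c, -2/1))/23873 = (9 - 2*(-4 + 8)²)/23873 = (9 - 2*4²)*(1/23873) = (9 - 2*16)*(1/23873) = (9 - 32)*(1/23873) = -23*1/23873 = -23/23873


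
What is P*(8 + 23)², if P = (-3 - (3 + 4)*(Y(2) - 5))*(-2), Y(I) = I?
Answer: -34596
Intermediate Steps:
P = -36 (P = (-3 - (3 + 4)*(2 - 5))*(-2) = (-3 - 7*(-3))*(-2) = (-3 - 1*(-21))*(-2) = (-3 + 21)*(-2) = 18*(-2) = -36)
P*(8 + 23)² = -36*(8 + 23)² = -36*31² = -36*961 = -34596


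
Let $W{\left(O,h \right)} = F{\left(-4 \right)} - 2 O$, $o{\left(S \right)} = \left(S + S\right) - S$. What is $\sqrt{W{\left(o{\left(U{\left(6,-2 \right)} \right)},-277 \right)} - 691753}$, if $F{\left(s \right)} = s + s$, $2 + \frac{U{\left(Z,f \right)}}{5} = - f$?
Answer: $i \sqrt{691761} \approx 831.72 i$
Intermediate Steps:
$U{\left(Z,f \right)} = -10 - 5 f$ ($U{\left(Z,f \right)} = -10 + 5 \left(- f\right) = -10 - 5 f$)
$o{\left(S \right)} = S$ ($o{\left(S \right)} = 2 S - S = S$)
$F{\left(s \right)} = 2 s$
$W{\left(O,h \right)} = -8 - 2 O$ ($W{\left(O,h \right)} = 2 \left(-4\right) - 2 O = -8 - 2 O$)
$\sqrt{W{\left(o{\left(U{\left(6,-2 \right)} \right)},-277 \right)} - 691753} = \sqrt{\left(-8 - 2 \left(-10 - -10\right)\right) - 691753} = \sqrt{\left(-8 - 2 \left(-10 + 10\right)\right) - 691753} = \sqrt{\left(-8 - 0\right) - 691753} = \sqrt{\left(-8 + 0\right) - 691753} = \sqrt{-8 - 691753} = \sqrt{-691761} = i \sqrt{691761}$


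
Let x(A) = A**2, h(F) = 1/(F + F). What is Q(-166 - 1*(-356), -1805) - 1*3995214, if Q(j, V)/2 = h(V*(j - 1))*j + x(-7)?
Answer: -14346461558/3591 ≈ -3.9951e+6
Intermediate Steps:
h(F) = 1/(2*F)
Q(j, V) = 98 + j/(V*(-1 + j)) (Q(j, V) = 2*((1/(2*((V*(j - 1)))))*j + (-7)**2) = 2*((1/(2*((V*(-1 + j)))))*j + 49) = 2*(((1/(V*(-1 + j)))/2)*j + 49) = 2*((1/(2*V*(-1 + j)))*j + 49) = 2*(j/(2*V*(-1 + j)) + 49) = 2*(49 + j/(2*V*(-1 + j))) = 98 + j/(V*(-1 + j)))
Q(-166 - 1*(-356), -1805) - 1*3995214 = ((-166 - 1*(-356)) + 98*(-1805)*(-1 + (-166 - 1*(-356))))/((-1805)*(-1 + (-166 - 1*(-356)))) - 1*3995214 = -((-166 + 356) + 98*(-1805)*(-1 + (-166 + 356)))/(1805*(-1 + (-166 + 356))) - 3995214 = -(190 + 98*(-1805)*(-1 + 190))/(1805*(-1 + 190)) - 3995214 = -1/1805*(190 + 98*(-1805)*189)/189 - 3995214 = -1/1805*1/189*(190 - 33432210) - 3995214 = -1/1805*1/189*(-33432020) - 3995214 = 351916/3591 - 3995214 = -14346461558/3591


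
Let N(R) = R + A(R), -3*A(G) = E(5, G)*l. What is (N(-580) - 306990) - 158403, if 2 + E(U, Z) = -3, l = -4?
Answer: -1397939/3 ≈ -4.6598e+5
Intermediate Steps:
E(U, Z) = -5 (E(U, Z) = -2 - 3 = -5)
A(G) = -20/3 (A(G) = -(-5)*(-4)/3 = -⅓*20 = -20/3)
N(R) = -20/3 + R (N(R) = R - 20/3 = -20/3 + R)
(N(-580) - 306990) - 158403 = ((-20/3 - 580) - 306990) - 158403 = (-1760/3 - 306990) - 158403 = -922730/3 - 158403 = -1397939/3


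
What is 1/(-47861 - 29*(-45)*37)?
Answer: 1/424 ≈ 0.0023585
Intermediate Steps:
1/(-47861 - 29*(-45)*37) = 1/(-47861 + 1305*37) = 1/(-47861 + 48285) = 1/424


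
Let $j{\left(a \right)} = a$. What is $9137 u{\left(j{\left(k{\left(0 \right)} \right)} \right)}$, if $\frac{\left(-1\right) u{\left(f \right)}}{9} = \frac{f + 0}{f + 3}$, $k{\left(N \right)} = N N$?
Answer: $0$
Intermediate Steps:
$k{\left(N \right)} = N^{2}$
$u{\left(f \right)} = - \frac{9 f}{3 + f}$ ($u{\left(f \right)} = - 9 \frac{f + 0}{f + 3} = - 9 \frac{f}{3 + f} = - \frac{9 f}{3 + f}$)
$9137 u{\left(j{\left(k{\left(0 \right)} \right)} \right)} = 9137 \left(- \frac{9 \cdot 0^{2}}{3 + 0^{2}}\right) = 9137 \left(\left(-9\right) 0 \frac{1}{3 + 0}\right) = 9137 \left(\left(-9\right) 0 \cdot \frac{1}{3}\right) = 9137 \cdot 0 = 0$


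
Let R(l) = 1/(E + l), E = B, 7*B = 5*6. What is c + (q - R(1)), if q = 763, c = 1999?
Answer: 102187/37 ≈ 2761.8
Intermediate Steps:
B = 30/7 (B = (5*6)/7 = (⅐)*30 = 30/7 ≈ 4.2857)
E = 30/7 ≈ 4.2857
R(l) = 1/(30/7 + l)
c + (q - R(1)) = 1999 + (763 - 7/(30 + 7*1)) = 1999 + (763 - 7/(30 + 7)) = 1999 + (763 - 7/37) = 1999 + 28224/37 = 102187/37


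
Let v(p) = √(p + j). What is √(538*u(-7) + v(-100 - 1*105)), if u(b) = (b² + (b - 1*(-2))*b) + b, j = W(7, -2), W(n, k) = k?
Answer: √(41426 + 3*I*√23) ≈ 203.53 + 0.0353*I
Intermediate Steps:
j = -2
u(b) = b + b² + b*(2 + b) (u(b) = (b² + (b + 2)*b) + b = (b² + (2 + b)*b) + b = (b² + b*(2 + b)) + b = b + b² + b*(2 + b))
v(p) = √(-2 + p) (v(p) = √(p - 2) = √(-2 + p))
√(538*u(-7) + v(-100 - 1*105)) = √(538*(-7*(3 + 2*(-7))) + √(-2 + (-100 - 1*105))) = √(538*(-7*(3 - 14)) + √(-2 + (-100 - 105))) = √(538*(-7*(-11)) + √(-2 - 205)) = √(538*77 + √(-207)) = √(41426 + 3*I*√23)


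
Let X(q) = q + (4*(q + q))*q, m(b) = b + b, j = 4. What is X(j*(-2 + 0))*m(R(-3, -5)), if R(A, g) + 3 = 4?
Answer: 1008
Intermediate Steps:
R(A, g) = 1 (R(A, g) = -3 + 4 = 1)
m(b) = 2*b
X(q) = q + 8*q² (X(q) = q + (4*(2*q))*q = q + (8*q)*q = q + 8*q²)
X(j*(-2 + 0))*m(R(-3, -5)) = ((4*(-2 + 0))*(1 + 8*(4*(-2 + 0))))*(2*1) = ((4*(-2))*(1 + 8*(4*(-2))))*2 = -8*(1 + 8*(-8))*2 = -8*(1 - 64)*2 = -8*(-63)*2 = 504*2 = 1008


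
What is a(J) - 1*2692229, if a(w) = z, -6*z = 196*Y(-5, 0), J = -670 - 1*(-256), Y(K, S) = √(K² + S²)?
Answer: -8077177/3 ≈ -2.6924e+6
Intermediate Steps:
J = -414 (J = -670 + 256 = -414)
z = -490/3 (z = -98*√((-5)² + 0²)/3 = -98*√(25 + 0)/3 = -98*√25/3 = -98*5/3 = -⅙*980 = -490/3 ≈ -163.33)
a(w) = -490/3
a(J) - 1*2692229 = -490/3 - 1*2692229 = -490/3 - 2692229 = -8077177/3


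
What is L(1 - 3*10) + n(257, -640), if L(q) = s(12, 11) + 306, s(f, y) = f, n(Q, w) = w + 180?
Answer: -142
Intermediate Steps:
n(Q, w) = 180 + w
L(q) = 318 (L(q) = 12 + 306 = 318)
L(1 - 3*10) + n(257, -640) = 318 + (180 - 640) = 318 - 460 = -142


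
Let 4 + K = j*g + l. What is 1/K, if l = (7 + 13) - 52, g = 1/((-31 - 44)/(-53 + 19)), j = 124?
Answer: 75/1516 ≈ 0.049472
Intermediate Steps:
g = 34/75 (g = 1/(-75/(-34)) = 1/(-75*(-1/34)) = 1/(75/34) = 34/75 ≈ 0.45333)
l = -32 (l = 20 - 52 = -32)
K = 1516/75 (K = -4 + (124*(34/75) - 32) = -4 + (4216/75 - 32) = -4 + 1816/75 = 1516/75 ≈ 20.213)
1/K = 1/(1516/75) = 75/1516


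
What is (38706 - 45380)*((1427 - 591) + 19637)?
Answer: -136636802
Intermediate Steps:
(38706 - 45380)*((1427 - 591) + 19637) = -6674*(836 + 19637) = -6674*20473 = -136636802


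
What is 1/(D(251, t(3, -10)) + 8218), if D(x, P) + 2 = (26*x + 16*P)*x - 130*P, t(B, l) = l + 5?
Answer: 1/1626812 ≈ 6.1470e-7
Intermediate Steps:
t(B, l) = 5 + l
D(x, P) = -2 - 130*P + x*(16*P + 26*x) (D(x, P) = -2 + ((26*x + 16*P)*x - 130*P) = -2 + ((16*P + 26*x)*x - 130*P) = -2 + (x*(16*P + 26*x) - 130*P) = -2 + (-130*P + x*(16*P + 26*x)) = -2 - 130*P + x*(16*P + 26*x))
1/(D(251, t(3, -10)) + 8218) = 1/((-2 - 130*(5 - 10) + 26*251² + 16*(5 - 10)*251) + 8218) = 1/((-2 - 130*(-5) + 26*63001 + 16*(-5)*251) + 8218) = 1/((-2 + 650 + 1638026 - 20080) + 8218) = 1/(1618594 + 8218) = 1/1626812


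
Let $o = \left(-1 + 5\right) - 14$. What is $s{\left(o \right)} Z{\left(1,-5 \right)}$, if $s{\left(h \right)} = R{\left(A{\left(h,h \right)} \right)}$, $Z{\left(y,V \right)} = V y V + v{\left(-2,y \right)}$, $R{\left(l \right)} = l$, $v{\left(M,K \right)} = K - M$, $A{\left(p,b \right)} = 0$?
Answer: $0$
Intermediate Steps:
$Z{\left(y,V \right)} = 2 + y + y V^{2}$ ($Z{\left(y,V \right)} = V y V + \left(y - -2\right) = y V^{2} + \left(y + 2\right) = y V^{2} + \left(2 + y\right) = 2 + y + y V^{2}$)
$o = -10$ ($o = 4 - 14 = -10$)
$s{\left(h \right)} = 0$
$s{\left(o \right)} Z{\left(1,-5 \right)} = 0 \left(2 + 1 + 1 \left(-5\right)^{2}\right) = 0 \left(2 + 1 + 1 \cdot 25\right) = 0 \left(2 + 1 + 25\right) = 0 \cdot 28 = 0$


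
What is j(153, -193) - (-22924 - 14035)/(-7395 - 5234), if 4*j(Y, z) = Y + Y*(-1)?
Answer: -36959/12629 ≈ -2.9265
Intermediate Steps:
j(Y, z) = 0 (j(Y, z) = (Y + Y*(-1))/4 = (Y - Y)/4 = (1/4)*0 = 0)
j(153, -193) - (-22924 - 14035)/(-7395 - 5234) = 0 - (-22924 - 14035)/(-7395 - 5234) = 0 - (-36959)/(-12629) = 0 - (-36959)*(-1)/12629 = 0 - 1*36959/12629 = 0 - 36959/12629 = -36959/12629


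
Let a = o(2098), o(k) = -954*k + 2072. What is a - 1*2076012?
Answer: -4075432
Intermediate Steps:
o(k) = 2072 - 954*k
a = -1999420 (a = 2072 - 954*2098 = 2072 - 2001492 = -1999420)
a - 1*2076012 = -1999420 - 1*2076012 = -1999420 - 2076012 = -4075432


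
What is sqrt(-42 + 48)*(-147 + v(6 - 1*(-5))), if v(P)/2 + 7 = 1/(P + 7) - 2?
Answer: -1484*sqrt(6)/9 ≈ -403.89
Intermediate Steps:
v(P) = -18 + 2/(7 + P) (v(P) = -14 + 2*(1/(P + 7) - 2) = -14 + 2*(1/(7 + P) - 2) = -14 + 2*(-2 + 1/(7 + P)) = -14 + (-4 + 2/(7 + P)) = -18 + 2/(7 + P))
sqrt(-42 + 48)*(-147 + v(6 - 1*(-5))) = sqrt(-42 + 48)*(-147 + 2*(-62 - 9*(6 - 1*(-5)))/(7 + (6 - 1*(-5)))) = sqrt(6)*(-147 + 2*(-62 - 9*(6 + 5))/(7 + (6 + 5))) = sqrt(6)*(-147 + 2*(-62 - 9*11)/(7 + 11)) = sqrt(6)*(-147 + 2*(-62 - 99)/18) = sqrt(6)*(-147 + 2*(1/18)*(-161)) = sqrt(6)*(-147 - 161/9) = sqrt(6)*(-1484/9) = -1484*sqrt(6)/9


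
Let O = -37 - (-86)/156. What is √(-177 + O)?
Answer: I*√1298622/78 ≈ 14.61*I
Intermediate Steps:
O = -2843/78 (O = -37 - (-86)/156 = -37 - 1*(-43/78) = -37 + 43/78 = -2843/78 ≈ -36.449)
√(-177 + O) = √(-177 - 2843/78) = √(-16649/78) = I*√1298622/78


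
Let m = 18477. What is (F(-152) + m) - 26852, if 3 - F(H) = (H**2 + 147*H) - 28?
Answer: -9104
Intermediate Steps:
F(H) = 31 - H**2 - 147*H (F(H) = 3 - ((H**2 + 147*H) - 28) = 3 - (-28 + H**2 + 147*H) = 3 + (28 - H**2 - 147*H) = 31 - H**2 - 147*H)
(F(-152) + m) - 26852 = ((31 - 1*(-152)**2 - 147*(-152)) + 18477) - 26852 = ((31 - 1*23104 + 22344) + 18477) - 26852 = ((31 - 23104 + 22344) + 18477) - 26852 = (-729 + 18477) - 26852 = 17748 - 26852 = -9104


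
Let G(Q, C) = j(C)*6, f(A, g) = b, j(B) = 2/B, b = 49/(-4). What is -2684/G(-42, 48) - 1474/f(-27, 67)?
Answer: -520168/49 ≈ -10616.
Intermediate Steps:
b = -49/4 (b = 49*(-1/4) = -49/4 ≈ -12.250)
f(A, g) = -49/4
G(Q, C) = 12/C (G(Q, C) = (2/C)*6 = 12/C)
-2684/G(-42, 48) - 1474/f(-27, 67) = -2684/(12/48) - 1474/(-49/4) = -2684/(12*(1/48)) - 1474*(-4/49) = -2684/1/4 + 5896/49 = -2684*4 + 5896/49 = -10736 + 5896/49 = -520168/49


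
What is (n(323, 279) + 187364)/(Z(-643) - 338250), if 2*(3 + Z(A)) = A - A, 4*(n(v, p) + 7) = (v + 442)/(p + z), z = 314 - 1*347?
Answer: -61453351/110946984 ≈ -0.55390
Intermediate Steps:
z = -33 (z = 314 - 347 = -33)
n(v, p) = -7 + (442 + v)/(4*(-33 + p)) (n(v, p) = -7 + ((v + 442)/(p - 33))/4 = -7 + ((442 + v)/(-33 + p))/4 = -7 + (442 + v)/(4*(-33 + p)))
Z(A) = -3 (Z(A) = -3 + (A - A)/2 = -3 + (½)*0 = -3 + 0 = -3)
(n(323, 279) + 187364)/(Z(-643) - 338250) = ((1366 + 323 - 28*279)/(4*(-33 + 279)) + 187364)/(-3 - 338250) = ((¼)*(1366 + 323 - 7812)/246 + 187364)/(-338253) = ((¼)*(1/246)*(-6123) + 187364)*(-1/338253) = (-2041/328 + 187364)*(-1/338253) = (61453351/328)*(-1/338253) = -61453351/110946984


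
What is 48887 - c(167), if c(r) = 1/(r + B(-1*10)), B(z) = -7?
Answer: 7821919/160 ≈ 48887.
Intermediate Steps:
c(r) = 1/(-7 + r) (c(r) = 1/(r - 7) = 1/(-7 + r))
48887 - c(167) = 48887 - 1/(-7 + 167) = 48887 - 1/160 = 7821919/160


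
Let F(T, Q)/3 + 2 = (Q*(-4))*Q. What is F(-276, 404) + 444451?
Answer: -1514147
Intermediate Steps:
F(T, Q) = -6 - 12*Q² (F(T, Q) = -6 + 3*((Q*(-4))*Q) = -6 + 3*((-4*Q)*Q) = -6 + 3*(-4*Q²) = -6 - 12*Q²)
F(-276, 404) + 444451 = (-6 - 12*404²) + 444451 = (-6 - 12*163216) + 444451 = (-6 - 1958592) + 444451 = -1958598 + 444451 = -1514147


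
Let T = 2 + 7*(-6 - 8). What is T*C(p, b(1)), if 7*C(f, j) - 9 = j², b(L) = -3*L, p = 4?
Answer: -1728/7 ≈ -246.86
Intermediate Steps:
C(f, j) = 9/7 + j²/7
T = -96 (T = 2 + 7*(-14) = 2 - 98 = -96)
T*C(p, b(1)) = -96*(9/7 + (-3*1)²/7) = -96*(9/7 + (⅐)*(-3)²) = -96*(9/7 + (⅐)*9) = -96*(9/7 + 9/7) = -96*18/7 = -1728/7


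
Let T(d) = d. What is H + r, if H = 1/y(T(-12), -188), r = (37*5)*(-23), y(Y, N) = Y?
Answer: -51061/12 ≈ -4255.1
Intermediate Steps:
r = -4255 (r = 185*(-23) = -4255)
H = -1/12 (H = 1/(-12) = -1/12 ≈ -0.083333)
H + r = -1/12 - 4255 = -51061/12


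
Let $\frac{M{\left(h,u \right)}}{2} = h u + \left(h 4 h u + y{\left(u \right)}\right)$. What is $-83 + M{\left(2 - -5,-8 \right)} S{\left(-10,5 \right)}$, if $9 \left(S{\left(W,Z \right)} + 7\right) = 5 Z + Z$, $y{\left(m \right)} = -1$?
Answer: $\frac{35501}{3} \approx 11834.0$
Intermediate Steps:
$S{\left(W,Z \right)} = -7 + \frac{2 Z}{3}$ ($S{\left(W,Z \right)} = -7 + \frac{5 Z + Z}{9} = -7 + \frac{6 Z}{9} = -7 + \frac{2 Z}{3}$)
$M{\left(h,u \right)} = -2 + 2 h u + 8 u h^{2}$ ($M{\left(h,u \right)} = 2 \left(h u + \left(h 4 h u - 1\right)\right) = 2 \left(h u + \left(4 h h u - 1\right)\right) = 2 \left(h u + \left(4 h^{2} u - 1\right)\right) = 2 \left(h u + \left(4 u h^{2} - 1\right)\right) = 2 \left(h u + \left(-1 + 4 u h^{2}\right)\right) = 2 \left(-1 + h u + 4 u h^{2}\right) = -2 + 2 h u + 8 u h^{2}$)
$-83 + M{\left(2 - -5,-8 \right)} S{\left(-10,5 \right)} = -83 + \left(-2 + 2 \left(2 - -5\right) \left(-8\right) + 8 \left(-8\right) \left(2 - -5\right)^{2}\right) \left(-7 + \frac{2}{3} \cdot 5\right) = -83 + \left(-2 + 2 \left(2 + 5\right) \left(-8\right) + 8 \left(-8\right) \left(2 + 5\right)^{2}\right) \left(-7 + \frac{10}{3}\right) = -83 + \left(-2 + 2 \cdot 7 \left(-8\right) + 8 \left(-8\right) 7^{2}\right) \left(- \frac{11}{3}\right) = -83 + \left(-2 - 112 + 8 \left(-8\right) 49\right) \left(- \frac{11}{3}\right) = -83 + \left(-2 - 112 - 3136\right) \left(- \frac{11}{3}\right) = -83 - - \frac{35750}{3} = -83 + \frac{35750}{3} = \frac{35501}{3}$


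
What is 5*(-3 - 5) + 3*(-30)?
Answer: -130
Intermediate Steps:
5*(-3 - 5) + 3*(-30) = 5*(-8) - 90 = -40 - 90 = -130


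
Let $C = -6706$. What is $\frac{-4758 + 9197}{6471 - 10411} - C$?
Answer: $\frac{26417201}{3940} \approx 6704.9$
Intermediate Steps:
$\frac{-4758 + 9197}{6471 - 10411} - C = \frac{-4758 + 9197}{6471 - 10411} - -6706 = \frac{4439}{-3940} + 6706 = 4439 \left(- \frac{1}{3940}\right) + 6706 = - \frac{4439}{3940} + 6706 = \frac{26417201}{3940}$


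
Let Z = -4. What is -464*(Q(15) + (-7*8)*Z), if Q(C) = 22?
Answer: -114144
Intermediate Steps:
-464*(Q(15) + (-7*8)*Z) = -464*(22 - 7*8*(-4)) = -464*(22 - 56*(-4)) = -464*(22 + 224) = -464*246 = -114144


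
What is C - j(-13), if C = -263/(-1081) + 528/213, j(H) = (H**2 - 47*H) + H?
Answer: -58659088/76751 ≈ -764.28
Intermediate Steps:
j(H) = H**2 - 46*H
C = 208929/76751 (C = -263*(-1/1081) + 528*(1/213) = 263/1081 + 176/71 = 208929/76751 ≈ 2.7222)
C - j(-13) = 208929/76751 - (-13)*(-46 - 13) = 208929/76751 - (-13)*(-59) = 208929/76751 - 1*767 = 208929/76751 - 767 = -58659088/76751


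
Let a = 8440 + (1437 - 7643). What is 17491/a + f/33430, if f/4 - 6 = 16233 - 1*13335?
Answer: 305337137/37341310 ≈ 8.1769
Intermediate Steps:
f = 11616 (f = 24 + 4*(16233 - 1*13335) = 24 + 4*(16233 - 13335) = 24 + 4*2898 = 24 + 11592 = 11616)
a = 2234 (a = 8440 - 6206 = 2234)
17491/a + f/33430 = 17491/2234 + 11616/33430 = 17491*(1/2234) + 11616*(1/33430) = 17491/2234 + 5808/16715 = 305337137/37341310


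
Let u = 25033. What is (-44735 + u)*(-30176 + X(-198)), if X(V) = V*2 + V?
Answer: 606230540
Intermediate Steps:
X(V) = 3*V (X(V) = 2*V + V = 3*V)
(-44735 + u)*(-30176 + X(-198)) = (-44735 + 25033)*(-30176 + 3*(-198)) = -19702*(-30176 - 594) = -19702*(-30770) = 606230540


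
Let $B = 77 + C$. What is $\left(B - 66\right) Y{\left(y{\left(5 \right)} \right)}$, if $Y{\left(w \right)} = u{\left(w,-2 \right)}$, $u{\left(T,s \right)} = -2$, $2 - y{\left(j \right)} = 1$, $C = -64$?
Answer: $106$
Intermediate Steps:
$y{\left(j \right)} = 1$ ($y{\left(j \right)} = 2 - 1 = 1$)
$Y{\left(w \right)} = -2$
$B = 13$ ($B = 77 - 64 = 13$)
$\left(B - 66\right) Y{\left(y{\left(5 \right)} \right)} = \left(13 - 66\right) \left(-2\right) = \left(-53\right) \left(-2\right) = 106$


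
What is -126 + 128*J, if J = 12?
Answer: 1410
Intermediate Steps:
-126 + 128*J = -126 + 128*12 = -126 + 1536 = 1410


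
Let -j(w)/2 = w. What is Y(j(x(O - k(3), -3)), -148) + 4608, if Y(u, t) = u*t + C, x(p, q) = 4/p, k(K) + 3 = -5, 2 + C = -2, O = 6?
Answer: 32820/7 ≈ 4688.6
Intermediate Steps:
C = -4 (C = -2 - 2 = -4)
k(K) = -8 (k(K) = -3 - 5 = -8)
j(w) = -2*w
Y(u, t) = -4 + t*u (Y(u, t) = u*t - 4 = t*u - 4 = -4 + t*u)
Y(j(x(O - k(3), -3)), -148) + 4608 = (-4 - (-296)*4/(6 - 1*(-8))) + 4608 = (-4 - (-296)*4/(6 + 8)) + 4608 = (-4 - (-296)*4/14) + 4608 = (-4 - (-296)*4*(1/14)) + 4608 = (-4 - (-296)*2/7) + 4608 = (-4 - 148*(-4/7)) + 4608 = (-4 + 592/7) + 4608 = 564/7 + 4608 = 32820/7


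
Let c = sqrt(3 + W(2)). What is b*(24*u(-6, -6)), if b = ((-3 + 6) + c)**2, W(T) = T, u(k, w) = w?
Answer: -2016 - 864*sqrt(5) ≈ -3948.0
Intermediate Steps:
c = sqrt(5) (c = sqrt(3 + 2) = sqrt(5) ≈ 2.2361)
b = (3 + sqrt(5))**2 (b = ((-3 + 6) + sqrt(5))**2 = (3 + sqrt(5))**2 ≈ 27.416)
b*(24*u(-6, -6)) = (3 + sqrt(5))**2*(24*(-6)) = (3 + sqrt(5))**2*(-144) = -144*(3 + sqrt(5))**2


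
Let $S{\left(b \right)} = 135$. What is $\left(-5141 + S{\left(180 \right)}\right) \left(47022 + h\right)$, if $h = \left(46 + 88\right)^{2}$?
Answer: $-325279868$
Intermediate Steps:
$h = 17956$ ($h = 134^{2} = 17956$)
$\left(-5141 + S{\left(180 \right)}\right) \left(47022 + h\right) = \left(-5141 + 135\right) \left(47022 + 17956\right) = \left(-5006\right) 64978 = -325279868$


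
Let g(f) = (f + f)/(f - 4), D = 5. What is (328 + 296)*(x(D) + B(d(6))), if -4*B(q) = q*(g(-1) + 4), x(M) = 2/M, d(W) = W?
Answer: -19344/5 ≈ -3868.8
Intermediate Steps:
g(f) = 2*f/(-4 + f) (g(f) = (2*f)/(-4 + f) = 2*f/(-4 + f))
B(q) = -11*q/10 (B(q) = -q*(2*(-1)/(-4 - 1) + 4)/4 = -q*(2*(-1)/(-5) + 4)/4 = -q*(2*(-1)*(-1/5) + 4)/4 = -q*(2/5 + 4)/4 = -q*22/(4*5) = -11*q/10)
(328 + 296)*(x(D) + B(d(6))) = (328 + 296)*(2/5 - 11/10*6) = 624*(2*(1/5) - 33/5) = 624*(2/5 - 33/5) = 624*(-31/5) = -19344/5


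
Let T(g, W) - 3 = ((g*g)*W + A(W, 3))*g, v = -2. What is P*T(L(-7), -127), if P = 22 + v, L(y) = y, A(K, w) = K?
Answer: 889060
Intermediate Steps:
P = 20 (P = 22 - 2 = 20)
T(g, W) = 3 + g*(W + W*g**2) (T(g, W) = 3 + ((g*g)*W + W)*g = 3 + (g**2*W + W)*g = 3 + (W*g**2 + W)*g = 3 + (W + W*g**2)*g = 3 + g*(W + W*g**2))
P*T(L(-7), -127) = 20*(3 - 127*(-7) - 127*(-7)**3) = 20*(3 + 889 - 127*(-343)) = 20*(3 + 889 + 43561) = 20*44453 = 889060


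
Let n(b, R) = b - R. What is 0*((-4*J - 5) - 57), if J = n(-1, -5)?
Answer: 0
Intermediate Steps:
J = 4 (J = -1 - 1*(-5) = -1 + 5 = 4)
0*((-4*J - 5) - 57) = 0*((-4*4 - 5) - 57) = 0*((-16 - 5) - 57) = 0*(-21 - 57) = 0*(-78) = 0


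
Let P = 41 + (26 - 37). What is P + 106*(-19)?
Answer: -1984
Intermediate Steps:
P = 30 (P = 41 - 11 = 30)
P + 106*(-19) = 30 + 106*(-19) = 30 - 2014 = -1984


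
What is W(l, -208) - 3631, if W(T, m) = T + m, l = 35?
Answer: -3804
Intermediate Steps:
W(l, -208) - 3631 = (35 - 208) - 3631 = -173 - 3631 = -3804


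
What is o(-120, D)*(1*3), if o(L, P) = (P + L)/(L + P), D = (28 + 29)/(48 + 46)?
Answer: 3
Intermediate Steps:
D = 57/94 ≈ 0.60638
o(L, P) = 1 (o(L, P) = (L + P)/(L + P) = 1)
o(-120, D)*(1*3) = 1*(1*3) = 1*3 = 3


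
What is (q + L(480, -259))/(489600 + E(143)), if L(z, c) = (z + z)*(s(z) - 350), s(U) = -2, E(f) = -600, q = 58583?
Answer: -279337/489000 ≈ -0.57124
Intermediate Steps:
L(z, c) = -704*z (L(z, c) = (z + z)*(-2 - 350) = (2*z)*(-352) = -704*z)
(q + L(480, -259))/(489600 + E(143)) = (58583 - 704*480)/(489600 - 600) = (58583 - 337920)/489000 = -279337*1/489000 = -279337/489000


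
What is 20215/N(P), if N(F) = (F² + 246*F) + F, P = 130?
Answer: 311/754 ≈ 0.41247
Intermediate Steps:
N(F) = F² + 247*F
20215/N(P) = 20215/((130*(247 + 130))) = 20215/((130*377)) = 20215/49010 = 20215*(1/49010) = 311/754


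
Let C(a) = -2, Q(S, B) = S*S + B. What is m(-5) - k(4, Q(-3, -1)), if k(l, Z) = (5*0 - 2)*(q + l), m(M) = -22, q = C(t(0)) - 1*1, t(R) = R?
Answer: -20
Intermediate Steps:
Q(S, B) = B + S² (Q(S, B) = S² + B = B + S²)
q = -3 (q = -2 - 1*1 = -2 - 1 = -3)
k(l, Z) = 6 - 2*l (k(l, Z) = (5*0 - 2)*(-3 + l) = (0 - 2)*(-3 + l) = -2*(-3 + l) = 6 - 2*l)
m(-5) - k(4, Q(-3, -1)) = -22 - (6 - 2*4) = -22 - (6 - 8) = -22 - 1*(-2) = -22 + 2 = -20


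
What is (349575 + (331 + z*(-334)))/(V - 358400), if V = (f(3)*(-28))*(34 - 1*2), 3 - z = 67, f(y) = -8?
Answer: -185641/175616 ≈ -1.0571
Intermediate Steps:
z = -64 (z = 3 - 1*67 = 3 - 67 = -64)
V = 7168 (V = (-8*(-28))*(34 - 1*2) = 224*(34 - 2) = 224*32 = 7168)
(349575 + (331 + z*(-334)))/(V - 358400) = (349575 + (331 - 64*(-334)))/(7168 - 358400) = (349575 + (331 + 21376))/(-351232) = (349575 + 21707)*(-1/351232) = 371282*(-1/351232) = -185641/175616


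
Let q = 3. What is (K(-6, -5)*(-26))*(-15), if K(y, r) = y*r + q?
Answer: 12870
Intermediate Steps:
K(y, r) = 3 + r*y (K(y, r) = y*r + 3 = r*y + 3 = 3 + r*y)
(K(-6, -5)*(-26))*(-15) = ((3 - 5*(-6))*(-26))*(-15) = ((3 + 30)*(-26))*(-15) = (33*(-26))*(-15) = -858*(-15) = 12870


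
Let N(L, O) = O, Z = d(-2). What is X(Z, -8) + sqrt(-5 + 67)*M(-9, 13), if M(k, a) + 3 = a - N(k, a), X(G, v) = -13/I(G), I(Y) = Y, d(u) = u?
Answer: 13/2 - 3*sqrt(62) ≈ -17.122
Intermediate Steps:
Z = -2
X(G, v) = -13/G
M(k, a) = -3 (M(k, a) = -3 + (a - a) = -3 + 0 = -3)
X(Z, -8) + sqrt(-5 + 67)*M(-9, 13) = -13/(-2) + sqrt(-5 + 67)*(-3) = -13*(-1/2) + sqrt(62)*(-3) = 13/2 - 3*sqrt(62)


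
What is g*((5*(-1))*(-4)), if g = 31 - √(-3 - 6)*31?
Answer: 620 - 1860*I ≈ 620.0 - 1860.0*I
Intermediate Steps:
g = 31 - 93*I (g = 31 - √(-9)*31 = 31 - 3*I*31 = 31 - 93*I ≈ 31.0 - 93.0*I)
g*((5*(-1))*(-4)) = (31 - 93*I)*((5*(-1))*(-4)) = (31 - 93*I)*(-5*(-4)) = (31 - 93*I)*20 = 620 - 1860*I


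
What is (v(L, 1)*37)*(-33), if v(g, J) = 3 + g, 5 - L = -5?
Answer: -15873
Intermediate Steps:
L = 10 (L = 5 - 1*(-5) = 5 + 5 = 10)
(v(L, 1)*37)*(-33) = ((3 + 10)*37)*(-33) = (13*37)*(-33) = 481*(-33) = -15873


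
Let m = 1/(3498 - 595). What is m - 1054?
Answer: -3059761/2903 ≈ -1054.0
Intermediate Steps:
m = 1/2903 ≈ 0.00034447
m - 1054 = 1/2903 - 1054 = -3059761/2903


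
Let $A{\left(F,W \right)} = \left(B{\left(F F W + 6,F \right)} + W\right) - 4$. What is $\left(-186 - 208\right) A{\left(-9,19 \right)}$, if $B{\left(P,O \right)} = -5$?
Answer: $-3940$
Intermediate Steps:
$A{\left(F,W \right)} = -9 + W$ ($A{\left(F,W \right)} = \left(-5 + W\right) - 4 = -9 + W$)
$\left(-186 - 208\right) A{\left(-9,19 \right)} = \left(-186 - 208\right) \left(-9 + 19\right) = \left(-394\right) 10 = -3940$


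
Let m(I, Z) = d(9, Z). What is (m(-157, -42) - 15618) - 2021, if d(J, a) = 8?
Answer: -17631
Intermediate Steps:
m(I, Z) = 8
(m(-157, -42) - 15618) - 2021 = (8 - 15618) - 2021 = -15610 - 2021 = -17631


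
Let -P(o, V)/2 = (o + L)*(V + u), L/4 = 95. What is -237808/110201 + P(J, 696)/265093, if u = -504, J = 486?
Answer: -99687917488/29213513693 ≈ -3.4124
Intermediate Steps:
L = 380 (L = 4*95 = 380)
P(o, V) = -2*(-504 + V)*(380 + o) (P(o, V) = -2*(o + 380)*(V - 504) = -2*(380 + o)*(-504 + V) = -2*(-504 + V)*(380 + o))
-237808/110201 + P(J, 696)/265093 = -237808/110201 + (383040 - 760*696 + 1008*486 - 2*696*486)/265093 = -237808*1/110201 + (383040 - 528960 + 489888 - 676512)*(1/265093) = -237808/110201 - 332544*1/265093 = -237808/110201 - 332544/265093 = -99687917488/29213513693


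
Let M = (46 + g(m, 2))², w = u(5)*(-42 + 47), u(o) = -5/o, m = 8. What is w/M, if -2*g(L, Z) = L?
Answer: -5/1764 ≈ -0.0028345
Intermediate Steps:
g(L, Z) = -L/2
w = -5 (w = (-5/5)*(-42 + 47) = -5*⅕*5 = -1*5 = -5)
M = 1764 (M = (46 - ½*8)² = (46 - 4)² = 42² = 1764)
w/M = -5/1764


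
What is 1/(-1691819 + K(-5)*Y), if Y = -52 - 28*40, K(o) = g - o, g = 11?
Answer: -1/1710571 ≈ -5.8460e-7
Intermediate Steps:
K(o) = 11 - o
Y = -1172 (Y = -52 - 1120 = -1172)
1/(-1691819 + K(-5)*Y) = 1/(-1691819 + (11 - 1*(-5))*(-1172)) = 1/(-1691819 + (11 + 5)*(-1172)) = 1/(-1691819 + 16*(-1172)) = 1/(-1691819 - 18752) = 1/(-1710571) = -1/1710571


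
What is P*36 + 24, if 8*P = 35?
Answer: 363/2 ≈ 181.50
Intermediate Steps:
P = 35/8 (P = (1/8)*35 = 35/8 ≈ 4.3750)
P*36 + 24 = (35/8)*36 + 24 = 315/2 + 24 = 363/2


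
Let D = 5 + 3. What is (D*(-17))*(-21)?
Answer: 2856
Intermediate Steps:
D = 8
(D*(-17))*(-21) = (8*(-17))*(-21) = -136*(-21) = 2856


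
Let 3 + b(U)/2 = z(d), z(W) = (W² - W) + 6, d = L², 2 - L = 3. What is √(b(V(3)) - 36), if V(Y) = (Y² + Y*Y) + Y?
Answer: I*√30 ≈ 5.4772*I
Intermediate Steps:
L = -1 (L = 2 - 1*3 = 2 - 3 = -1)
V(Y) = Y + 2*Y² (V(Y) = (Y² + Y²) + Y = 2*Y² + Y = Y + 2*Y²)
d = 1 (d = (-1)² = 1)
z(W) = 6 + W² - W
b(U) = 6 (b(U) = -6 + 2*(6 + 1² - 1*1) = -6 + 2*(6 + 1 - 1) = -6 + 2*6 = -6 + 12 = 6)
√(b(V(3)) - 36) = √(6 - 36) = √(-30) = I*√30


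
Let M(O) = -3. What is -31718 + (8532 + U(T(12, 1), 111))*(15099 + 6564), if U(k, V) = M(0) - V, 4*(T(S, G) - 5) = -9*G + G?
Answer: 182327416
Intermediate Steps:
T(S, G) = 5 - 2*G (T(S, G) = 5 + (-9*G + G)/4 = 5 + (-8*G)/4 = 5 - 2*G)
U(k, V) = -3 - V
-31718 + (8532 + U(T(12, 1), 111))*(15099 + 6564) = -31718 + (8532 + (-3 - 1*111))*(15099 + 6564) = -31718 + (8532 + (-3 - 111))*21663 = -31718 + (8532 - 114)*21663 = -31718 + 8418*21663 = -31718 + 182359134 = 182327416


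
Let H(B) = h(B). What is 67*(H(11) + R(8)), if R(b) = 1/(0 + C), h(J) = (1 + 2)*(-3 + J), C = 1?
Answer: 1675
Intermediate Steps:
h(J) = -9 + 3*J (h(J) = 3*(-3 + J) = -9 + 3*J)
H(B) = -9 + 3*B
R(b) = 1 (R(b) = 1/(0 + 1) = 1/1 = 1)
67*(H(11) + R(8)) = 67*((-9 + 3*11) + 1) = 67*((-9 + 33) + 1) = 67*(24 + 1) = 67*25 = 1675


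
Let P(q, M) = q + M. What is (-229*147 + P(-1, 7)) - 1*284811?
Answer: -318468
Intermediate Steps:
P(q, M) = M + q
(-229*147 + P(-1, 7)) - 1*284811 = (-229*147 + (7 - 1)) - 1*284811 = (-33663 + 6) - 284811 = -33657 - 284811 = -318468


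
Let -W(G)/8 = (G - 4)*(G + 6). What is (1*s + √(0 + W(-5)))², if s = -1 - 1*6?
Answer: 121 - 84*√2 ≈ 2.2061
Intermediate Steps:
W(G) = -8*(-4 + G)*(6 + G) (W(G) = -8*(G - 4)*(G + 6) = -8*(-4 + G)*(6 + G))
s = -7 (s = -1 - 6 = -7)
(1*s + √(0 + W(-5)))² = (1*(-7) + √(0 + (192 - 16*(-5) - 8*(-5)²)))² = (-7 + √(0 + (192 + 80 - 8*25)))² = (-7 + √(0 + (192 + 80 - 200)))² = (-7 + √(0 + 72))² = (-7 + √72)² = (-7 + 6*√2)²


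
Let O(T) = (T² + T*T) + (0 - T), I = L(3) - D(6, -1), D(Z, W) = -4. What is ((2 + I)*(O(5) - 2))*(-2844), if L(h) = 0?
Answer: -733752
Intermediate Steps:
I = 4 (I = 0 - 1*(-4) = 0 + 4 = 4)
O(T) = -T + 2*T² (O(T) = (T² + T²) - T = 2*T² - T = -T + 2*T²)
((2 + I)*(O(5) - 2))*(-2844) = ((2 + 4)*(5*(-1 + 2*5) - 2))*(-2844) = (6*(5*(-1 + 10) - 2))*(-2844) = (6*(5*9 - 2))*(-2844) = (6*(45 - 2))*(-2844) = (6*43)*(-2844) = 258*(-2844) = -733752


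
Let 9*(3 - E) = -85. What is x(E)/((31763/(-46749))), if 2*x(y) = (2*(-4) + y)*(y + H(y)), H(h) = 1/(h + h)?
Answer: -1961042635/48025656 ≈ -40.833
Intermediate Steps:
E = 112/9 (E = 3 - 1/9*(-85) = 3 + 85/9 = 112/9 ≈ 12.444)
H(h) = 1/(2*h)
x(y) = (-8 + y)*(y + 1/(2*y))/2 (x(y) = ((2*(-4) + y)*(y + 1/(2*y)))/2 = ((-8 + y)*(y + 1/(2*y)))/2 = (-8 + y)*(y + 1/(2*y))/2)
x(E)/((31763/(-46749))) = (1/4 + (112/9)**2/2 - 4*112/9 - 2/112/9)/((31763/(-46749))) = (1/4 + (1/2)*(12544/81) - 448/9 - 2*9/112)/((31763*(-1/46749))) = (1/4 + 6272/81 - 448/9 - 9/56)/(-31763/46749) = (125845/4536)*(-46749/31763) = -1961042635/48025656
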